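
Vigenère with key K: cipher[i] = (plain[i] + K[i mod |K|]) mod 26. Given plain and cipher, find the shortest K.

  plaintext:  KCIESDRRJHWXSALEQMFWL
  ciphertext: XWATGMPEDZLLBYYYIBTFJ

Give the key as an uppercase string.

NUSPOJY

  i= 0: X-K = 13 → N
  i= 1: W-C = 20 → U
  i= 2: A-I = 18 → S
  i= 3: T-E = 15 → P
  i= 4: G-S = 14 → O
  i= 5: M-D =  9 → J
  i= 6: P-R = 24 → Y
  i= 7: E-R = 13 → N
  i= 8: D-J = 20 → U
  i= 9: Z-H = 18 → S
  i=10: L-W = 15 → P
  i=11: L-X = 14 → O
  i=12: B-S =  9 → J
  i=13: Y-A = 24 → Y
  i=14: Y-L = 13 → N
  i=15: Y-E = 20 → U
  i=16: I-Q = 18 → S
  i=17: B-M = 15 → P
  i=18: T-F = 14 → O
  i=19: F-W =  9 → J
  i=20: J-L = 24 → Y
  shifts repeat with period 7: NUSPOJY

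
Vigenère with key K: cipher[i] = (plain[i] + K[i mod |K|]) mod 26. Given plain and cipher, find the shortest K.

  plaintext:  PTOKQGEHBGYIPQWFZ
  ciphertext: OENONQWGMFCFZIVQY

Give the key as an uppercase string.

  i= 0: O-P = 25 → Z
  i= 1: E-T = 11 → L
  i= 2: N-O = 25 → Z
  i= 3: O-K =  4 → E
  i= 4: N-Q = 23 → X
  i= 5: Q-G = 10 → K
  i= 6: W-E = 18 → S
  i= 7: G-H = 25 → Z
  i= 8: M-B = 11 → L
  i= 9: F-G = 25 → Z
  i=10: C-Y =  4 → E
  i=11: F-I = 23 → X
  i=12: Z-P = 10 → K
  i=13: I-Q = 18 → S
  i=14: V-W = 25 → Z
  i=15: Q-F = 11 → L
  i=16: Y-Z = 25 → Z
  shifts repeat with period 7: ZLZEXKS

ZLZEXKS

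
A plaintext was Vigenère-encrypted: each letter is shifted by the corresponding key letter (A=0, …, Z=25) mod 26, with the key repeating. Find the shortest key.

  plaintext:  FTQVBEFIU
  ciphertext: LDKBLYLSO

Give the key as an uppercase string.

GKU

  i= 0: L-F =  6 → G
  i= 1: D-T = 10 → K
  i= 2: K-Q = 20 → U
  i= 3: B-V =  6 → G
  i= 4: L-B = 10 → K
  i= 5: Y-E = 20 → U
  i= 6: L-F =  6 → G
  i= 7: S-I = 10 → K
  i= 8: O-U = 20 → U
  shifts repeat with period 3: GKU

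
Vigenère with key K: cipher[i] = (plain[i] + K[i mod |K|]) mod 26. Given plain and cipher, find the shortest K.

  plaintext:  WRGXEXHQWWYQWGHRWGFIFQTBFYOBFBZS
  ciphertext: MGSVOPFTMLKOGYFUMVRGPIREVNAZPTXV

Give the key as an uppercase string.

  i= 0: M-W = 16 → Q
  i= 1: G-R = 15 → P
  i= 2: S-G = 12 → M
  i= 3: V-X = 24 → Y
  i= 4: O-E = 10 → K
  i= 5: P-X = 18 → S
  i= 6: F-H = 24 → Y
  i= 7: T-Q =  3 → D
  i= 8: M-W = 16 → Q
  i= 9: L-W = 15 → P
  i=10: K-Y = 12 → M
  i=11: O-Q = 24 → Y
  i=12: G-W = 10 → K
  i=13: Y-G = 18 → S
  i=14: F-H = 24 → Y
  i=15: U-R =  3 → D
  i=16: M-W = 16 → Q
  i=17: V-G = 15 → P
  i=18: R-F = 12 → M
  i=19: G-I = 24 → Y
  i=20: P-F = 10 → K
  i=21: I-Q = 18 → S
  i=22: R-T = 24 → Y
  i=23: E-B =  3 → D
  i=24: V-F = 16 → Q
  i=25: N-Y = 15 → P
  i=26: A-O = 12 → M
  i=27: Z-B = 24 → Y
  i=28: P-F = 10 → K
  i=29: T-B = 18 → S
  i=30: X-Z = 24 → Y
  i=31: V-S =  3 → D
  shifts repeat with period 8: QPMYKSYD

QPMYKSYD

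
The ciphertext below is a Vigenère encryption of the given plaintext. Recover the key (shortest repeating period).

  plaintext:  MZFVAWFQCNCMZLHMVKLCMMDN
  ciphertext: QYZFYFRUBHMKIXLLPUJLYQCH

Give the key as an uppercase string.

  i= 0: Q-M =  4 → E
  i= 1: Y-Z = 25 → Z
  i= 2: Z-F = 20 → U
  i= 3: F-V = 10 → K
  i= 4: Y-A = 24 → Y
  i= 5: F-W =  9 → J
  i= 6: R-F = 12 → M
  i= 7: U-Q =  4 → E
  i= 8: B-C = 25 → Z
  i= 9: H-N = 20 → U
  i=10: M-C = 10 → K
  i=11: K-M = 24 → Y
  i=12: I-Z =  9 → J
  i=13: X-L = 12 → M
  i=14: L-H =  4 → E
  i=15: L-M = 25 → Z
  i=16: P-V = 20 → U
  i=17: U-K = 10 → K
  i=18: J-L = 24 → Y
  i=19: L-C =  9 → J
  i=20: Y-M = 12 → M
  i=21: Q-M =  4 → E
  i=22: C-D = 25 → Z
  i=23: H-N = 20 → U
  shifts repeat with period 7: EZUKYJM

EZUKYJM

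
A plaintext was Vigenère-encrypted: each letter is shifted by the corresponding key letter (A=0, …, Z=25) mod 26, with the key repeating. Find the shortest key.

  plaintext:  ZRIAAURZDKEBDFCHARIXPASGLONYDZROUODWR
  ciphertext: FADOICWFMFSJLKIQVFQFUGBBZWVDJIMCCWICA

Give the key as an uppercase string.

  i= 0: F-Z =  6 → G
  i= 1: A-R =  9 → J
  i= 2: D-I = 21 → V
  i= 3: O-A = 14 → O
  i= 4: I-A =  8 → I
  i= 5: C-U =  8 → I
  i= 6: W-R =  5 → F
  i= 7: F-Z =  6 → G
  i= 8: M-D =  9 → J
  i= 9: F-K = 21 → V
  i=10: S-E = 14 → O
  i=11: J-B =  8 → I
  i=12: L-D =  8 → I
  i=13: K-F =  5 → F
  i=14: I-C =  6 → G
  i=15: Q-H =  9 → J
  i=16: V-A = 21 → V
  i=17: F-R = 14 → O
  i=18: Q-I =  8 → I
  i=19: F-X =  8 → I
  i=20: U-P =  5 → F
  i=21: G-A =  6 → G
  i=22: B-S =  9 → J
  i=23: B-G = 21 → V
  i=24: Z-L = 14 → O
  i=25: W-O =  8 → I
  i=26: V-N =  8 → I
  i=27: D-Y =  5 → F
  i=28: J-D =  6 → G
  i=29: I-Z =  9 → J
  i=30: M-R = 21 → V
  i=31: C-O = 14 → O
  i=32: C-U =  8 → I
  i=33: W-O =  8 → I
  i=34: I-D =  5 → F
  i=35: C-W =  6 → G
  i=36: A-R =  9 → J
  shifts repeat with period 7: GJVOIIF

GJVOIIF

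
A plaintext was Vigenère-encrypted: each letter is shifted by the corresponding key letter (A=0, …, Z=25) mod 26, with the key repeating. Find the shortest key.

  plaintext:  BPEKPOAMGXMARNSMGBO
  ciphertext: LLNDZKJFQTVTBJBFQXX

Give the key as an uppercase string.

  i= 0: L-B = 10 → K
  i= 1: L-P = 22 → W
  i= 2: N-E =  9 → J
  i= 3: D-K = 19 → T
  i= 4: Z-P = 10 → K
  i= 5: K-O = 22 → W
  i= 6: J-A =  9 → J
  i= 7: F-M = 19 → T
  i= 8: Q-G = 10 → K
  i= 9: T-X = 22 → W
  i=10: V-M =  9 → J
  i=11: T-A = 19 → T
  i=12: B-R = 10 → K
  i=13: J-N = 22 → W
  i=14: B-S =  9 → J
  i=15: F-M = 19 → T
  i=16: Q-G = 10 → K
  i=17: X-B = 22 → W
  i=18: X-O =  9 → J
  shifts repeat with period 4: KWJT

KWJT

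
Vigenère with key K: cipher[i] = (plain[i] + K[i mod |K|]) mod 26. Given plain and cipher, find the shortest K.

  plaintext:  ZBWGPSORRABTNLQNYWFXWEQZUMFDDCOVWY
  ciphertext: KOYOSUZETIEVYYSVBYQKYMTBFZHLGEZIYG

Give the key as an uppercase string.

  i= 0: K-Z = 11 → L
  i= 1: O-B = 13 → N
  i= 2: Y-W =  2 → C
  i= 3: O-G =  8 → I
  i= 4: S-P =  3 → D
  i= 5: U-S =  2 → C
  i= 6: Z-O = 11 → L
  i= 7: E-R = 13 → N
  i= 8: T-R =  2 → C
  i= 9: I-A =  8 → I
  i=10: E-B =  3 → D
  i=11: V-T =  2 → C
  i=12: Y-N = 11 → L
  i=13: Y-L = 13 → N
  i=14: S-Q =  2 → C
  i=15: V-N =  8 → I
  i=16: B-Y =  3 → D
  i=17: Y-W =  2 → C
  i=18: Q-F = 11 → L
  i=19: K-X = 13 → N
  i=20: Y-W =  2 → C
  i=21: M-E =  8 → I
  i=22: T-Q =  3 → D
  i=23: B-Z =  2 → C
  i=24: F-U = 11 → L
  i=25: Z-M = 13 → N
  i=26: H-F =  2 → C
  i=27: L-D =  8 → I
  i=28: G-D =  3 → D
  i=29: E-C =  2 → C
  i=30: Z-O = 11 → L
  i=31: I-V = 13 → N
  i=32: Y-W =  2 → C
  i=33: G-Y =  8 → I
  shifts repeat with period 6: LNCIDC

LNCIDC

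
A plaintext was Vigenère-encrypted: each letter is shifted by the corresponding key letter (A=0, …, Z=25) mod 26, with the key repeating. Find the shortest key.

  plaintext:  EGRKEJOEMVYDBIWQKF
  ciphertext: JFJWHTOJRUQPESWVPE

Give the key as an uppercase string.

FZSMDKAF

  i= 0: J-E =  5 → F
  i= 1: F-G = 25 → Z
  i= 2: J-R = 18 → S
  i= 3: W-K = 12 → M
  i= 4: H-E =  3 → D
  i= 5: T-J = 10 → K
  i= 6: O-O =  0 → A
  i= 7: J-E =  5 → F
  i= 8: R-M =  5 → F
  i= 9: U-V = 25 → Z
  i=10: Q-Y = 18 → S
  i=11: P-D = 12 → M
  i=12: E-B =  3 → D
  i=13: S-I = 10 → K
  i=14: W-W =  0 → A
  i=15: V-Q =  5 → F
  i=16: P-K =  5 → F
  i=17: E-F = 25 → Z
  shifts repeat with period 8: FZSMDKAF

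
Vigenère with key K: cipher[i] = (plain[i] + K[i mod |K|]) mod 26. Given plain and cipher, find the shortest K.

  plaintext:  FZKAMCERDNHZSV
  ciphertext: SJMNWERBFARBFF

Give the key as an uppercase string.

  i= 0: S-F = 13 → N
  i= 1: J-Z = 10 → K
  i= 2: M-K =  2 → C
  i= 3: N-A = 13 → N
  i= 4: W-M = 10 → K
  i= 5: E-C =  2 → C
  i= 6: R-E = 13 → N
  i= 7: B-R = 10 → K
  i= 8: F-D =  2 → C
  i= 9: A-N = 13 → N
  i=10: R-H = 10 → K
  i=11: B-Z =  2 → C
  i=12: F-S = 13 → N
  i=13: F-V = 10 → K
  shifts repeat with period 3: NKC

NKC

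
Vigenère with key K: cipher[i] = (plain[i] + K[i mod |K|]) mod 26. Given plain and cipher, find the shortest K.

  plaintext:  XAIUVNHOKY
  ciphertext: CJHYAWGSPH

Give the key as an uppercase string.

  i= 0: C-X =  5 → F
  i= 1: J-A =  9 → J
  i= 2: H-I = 25 → Z
  i= 3: Y-U =  4 → E
  i= 4: A-V =  5 → F
  i= 5: W-N =  9 → J
  i= 6: G-H = 25 → Z
  i= 7: S-O =  4 → E
  i= 8: P-K =  5 → F
  i= 9: H-Y =  9 → J
  shifts repeat with period 4: FJZE

FJZE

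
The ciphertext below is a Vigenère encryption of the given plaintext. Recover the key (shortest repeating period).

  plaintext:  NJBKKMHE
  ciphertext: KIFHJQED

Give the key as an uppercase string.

  i= 0: K-N = 23 → X
  i= 1: I-J = 25 → Z
  i= 2: F-B =  4 → E
  i= 3: H-K = 23 → X
  i= 4: J-K = 25 → Z
  i= 5: Q-M =  4 → E
  i= 6: E-H = 23 → X
  i= 7: D-E = 25 → Z
  shifts repeat with period 3: XZE

XZE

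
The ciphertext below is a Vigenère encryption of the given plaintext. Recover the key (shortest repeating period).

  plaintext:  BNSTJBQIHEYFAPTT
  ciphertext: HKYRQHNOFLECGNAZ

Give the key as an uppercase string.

GXGYH

  i= 0: H-B =  6 → G
  i= 1: K-N = 23 → X
  i= 2: Y-S =  6 → G
  i= 3: R-T = 24 → Y
  i= 4: Q-J =  7 → H
  i= 5: H-B =  6 → G
  i= 6: N-Q = 23 → X
  i= 7: O-I =  6 → G
  i= 8: F-H = 24 → Y
  i= 9: L-E =  7 → H
  i=10: E-Y =  6 → G
  i=11: C-F = 23 → X
  i=12: G-A =  6 → G
  i=13: N-P = 24 → Y
  i=14: A-T =  7 → H
  i=15: Z-T =  6 → G
  shifts repeat with period 5: GXGYH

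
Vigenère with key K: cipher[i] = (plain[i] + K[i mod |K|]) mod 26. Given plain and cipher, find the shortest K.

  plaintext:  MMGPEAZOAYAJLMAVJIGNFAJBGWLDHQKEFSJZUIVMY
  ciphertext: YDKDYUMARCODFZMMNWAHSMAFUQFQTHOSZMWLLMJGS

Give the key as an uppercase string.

  i= 0: Y-M = 12 → M
  i= 1: D-M = 17 → R
  i= 2: K-G =  4 → E
  i= 3: D-P = 14 → O
  i= 4: Y-E = 20 → U
  i= 5: U-A = 20 → U
  i= 6: M-Z = 13 → N
  i= 7: A-O = 12 → M
  i= 8: R-A = 17 → R
  i= 9: C-Y =  4 → E
  i=10: O-A = 14 → O
  i=11: D-J = 20 → U
  i=12: F-L = 20 → U
  i=13: Z-M = 13 → N
  i=14: M-A = 12 → M
  i=15: M-V = 17 → R
  i=16: N-J =  4 → E
  i=17: W-I = 14 → O
  i=18: A-G = 20 → U
  i=19: H-N = 20 → U
  i=20: S-F = 13 → N
  i=21: M-A = 12 → M
  i=22: A-J = 17 → R
  i=23: F-B =  4 → E
  i=24: U-G = 14 → O
  i=25: Q-W = 20 → U
  i=26: F-L = 20 → U
  i=27: Q-D = 13 → N
  i=28: T-H = 12 → M
  i=29: H-Q = 17 → R
  i=30: O-K =  4 → E
  i=31: S-E = 14 → O
  i=32: Z-F = 20 → U
  i=33: M-S = 20 → U
  i=34: W-J = 13 → N
  i=35: L-Z = 12 → M
  i=36: L-U = 17 → R
  i=37: M-I =  4 → E
  i=38: J-V = 14 → O
  i=39: G-M = 20 → U
  i=40: S-Y = 20 → U
  shifts repeat with period 7: MREOUUN

MREOUUN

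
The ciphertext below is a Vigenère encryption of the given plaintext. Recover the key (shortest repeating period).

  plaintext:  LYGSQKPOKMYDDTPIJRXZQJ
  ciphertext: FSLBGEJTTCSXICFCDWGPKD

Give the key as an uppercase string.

  i= 0: F-L = 20 → U
  i= 1: S-Y = 20 → U
  i= 2: L-G =  5 → F
  i= 3: B-S =  9 → J
  i= 4: G-Q = 16 → Q
  i= 5: E-K = 20 → U
  i= 6: J-P = 20 → U
  i= 7: T-O =  5 → F
  i= 8: T-K =  9 → J
  i= 9: C-M = 16 → Q
  i=10: S-Y = 20 → U
  i=11: X-D = 20 → U
  i=12: I-D =  5 → F
  i=13: C-T =  9 → J
  i=14: F-P = 16 → Q
  i=15: C-I = 20 → U
  i=16: D-J = 20 → U
  i=17: W-R =  5 → F
  i=18: G-X =  9 → J
  i=19: P-Z = 16 → Q
  i=20: K-Q = 20 → U
  i=21: D-J = 20 → U
  shifts repeat with period 5: UUFJQ

UUFJQ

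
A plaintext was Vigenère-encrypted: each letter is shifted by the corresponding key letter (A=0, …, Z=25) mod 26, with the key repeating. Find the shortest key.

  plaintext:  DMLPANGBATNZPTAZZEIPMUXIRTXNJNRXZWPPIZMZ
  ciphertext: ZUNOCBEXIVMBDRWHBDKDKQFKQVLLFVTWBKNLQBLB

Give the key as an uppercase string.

WICZCOY

  i= 0: Z-D = 22 → W
  i= 1: U-M =  8 → I
  i= 2: N-L =  2 → C
  i= 3: O-P = 25 → Z
  i= 4: C-A =  2 → C
  i= 5: B-N = 14 → O
  i= 6: E-G = 24 → Y
  i= 7: X-B = 22 → W
  i= 8: I-A =  8 → I
  i= 9: V-T =  2 → C
  i=10: M-N = 25 → Z
  i=11: B-Z =  2 → C
  i=12: D-P = 14 → O
  i=13: R-T = 24 → Y
  i=14: W-A = 22 → W
  i=15: H-Z =  8 → I
  i=16: B-Z =  2 → C
  i=17: D-E = 25 → Z
  i=18: K-I =  2 → C
  i=19: D-P = 14 → O
  i=20: K-M = 24 → Y
  i=21: Q-U = 22 → W
  i=22: F-X =  8 → I
  i=23: K-I =  2 → C
  i=24: Q-R = 25 → Z
  i=25: V-T =  2 → C
  i=26: L-X = 14 → O
  i=27: L-N = 24 → Y
  i=28: F-J = 22 → W
  i=29: V-N =  8 → I
  i=30: T-R =  2 → C
  i=31: W-X = 25 → Z
  i=32: B-Z =  2 → C
  i=33: K-W = 14 → O
  i=34: N-P = 24 → Y
  i=35: L-P = 22 → W
  i=36: Q-I =  8 → I
  i=37: B-Z =  2 → C
  i=38: L-M = 25 → Z
  i=39: B-Z =  2 → C
  shifts repeat with period 7: WICZCOY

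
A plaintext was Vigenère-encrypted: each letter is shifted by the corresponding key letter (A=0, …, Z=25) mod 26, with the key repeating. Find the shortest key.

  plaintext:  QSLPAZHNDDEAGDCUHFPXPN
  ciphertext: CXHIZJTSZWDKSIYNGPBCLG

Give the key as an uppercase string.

MFWTZK

  i= 0: C-Q = 12 → M
  i= 1: X-S =  5 → F
  i= 2: H-L = 22 → W
  i= 3: I-P = 19 → T
  i= 4: Z-A = 25 → Z
  i= 5: J-Z = 10 → K
  i= 6: T-H = 12 → M
  i= 7: S-N =  5 → F
  i= 8: Z-D = 22 → W
  i= 9: W-D = 19 → T
  i=10: D-E = 25 → Z
  i=11: K-A = 10 → K
  i=12: S-G = 12 → M
  i=13: I-D =  5 → F
  i=14: Y-C = 22 → W
  i=15: N-U = 19 → T
  i=16: G-H = 25 → Z
  i=17: P-F = 10 → K
  i=18: B-P = 12 → M
  i=19: C-X =  5 → F
  i=20: L-P = 22 → W
  i=21: G-N = 19 → T
  shifts repeat with period 6: MFWTZK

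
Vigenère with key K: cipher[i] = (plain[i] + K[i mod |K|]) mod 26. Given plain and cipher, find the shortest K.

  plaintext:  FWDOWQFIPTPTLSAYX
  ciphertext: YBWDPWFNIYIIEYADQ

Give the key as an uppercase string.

  i= 0: Y-F = 19 → T
  i= 1: B-W =  5 → F
  i= 2: W-D = 19 → T
  i= 3: D-O = 15 → P
  i= 4: P-W = 19 → T
  i= 5: W-Q =  6 → G
  i= 6: F-F =  0 → A
  i= 7: N-I =  5 → F
  i= 8: I-P = 19 → T
  i= 9: Y-T =  5 → F
  i=10: I-P = 19 → T
  i=11: I-T = 15 → P
  i=12: E-L = 19 → T
  i=13: Y-S =  6 → G
  i=14: A-A =  0 → A
  i=15: D-Y =  5 → F
  i=16: Q-X = 19 → T
  shifts repeat with period 8: TFTPTGAF

TFTPTGAF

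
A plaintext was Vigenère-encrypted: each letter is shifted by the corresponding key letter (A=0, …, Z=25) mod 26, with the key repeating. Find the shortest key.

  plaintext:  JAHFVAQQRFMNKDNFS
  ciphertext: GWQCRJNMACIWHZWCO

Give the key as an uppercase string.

  i= 0: G-J = 23 → X
  i= 1: W-A = 22 → W
  i= 2: Q-H =  9 → J
  i= 3: C-F = 23 → X
  i= 4: R-V = 22 → W
  i= 5: J-A =  9 → J
  i= 6: N-Q = 23 → X
  i= 7: M-Q = 22 → W
  i= 8: A-R =  9 → J
  i= 9: C-F = 23 → X
  i=10: I-M = 22 → W
  i=11: W-N =  9 → J
  i=12: H-K = 23 → X
  i=13: Z-D = 22 → W
  i=14: W-N =  9 → J
  i=15: C-F = 23 → X
  i=16: O-S = 22 → W
  shifts repeat with period 3: XWJ

XWJ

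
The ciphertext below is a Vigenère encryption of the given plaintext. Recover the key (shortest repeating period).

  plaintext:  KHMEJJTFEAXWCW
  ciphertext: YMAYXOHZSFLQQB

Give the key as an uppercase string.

OFOU

  i= 0: Y-K = 14 → O
  i= 1: M-H =  5 → F
  i= 2: A-M = 14 → O
  i= 3: Y-E = 20 → U
  i= 4: X-J = 14 → O
  i= 5: O-J =  5 → F
  i= 6: H-T = 14 → O
  i= 7: Z-F = 20 → U
  i= 8: S-E = 14 → O
  i= 9: F-A =  5 → F
  i=10: L-X = 14 → O
  i=11: Q-W = 20 → U
  i=12: Q-C = 14 → O
  i=13: B-W =  5 → F
  shifts repeat with period 4: OFOU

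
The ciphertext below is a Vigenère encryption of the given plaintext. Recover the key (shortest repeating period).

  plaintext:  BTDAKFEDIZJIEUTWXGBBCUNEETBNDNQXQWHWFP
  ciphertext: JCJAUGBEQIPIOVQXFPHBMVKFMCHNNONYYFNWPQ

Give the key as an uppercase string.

  i= 0: J-B =  8 → I
  i= 1: C-T =  9 → J
  i= 2: J-D =  6 → G
  i= 3: A-A =  0 → A
  i= 4: U-K = 10 → K
  i= 5: G-F =  1 → B
  i= 6: B-E = 23 → X
  i= 7: E-D =  1 → B
  i= 8: Q-I =  8 → I
  i= 9: I-Z =  9 → J
  i=10: P-J =  6 → G
  i=11: I-I =  0 → A
  i=12: O-E = 10 → K
  i=13: V-U =  1 → B
  i=14: Q-T = 23 → X
  i=15: X-W =  1 → B
  i=16: F-X =  8 → I
  i=17: P-G =  9 → J
  i=18: H-B =  6 → G
  i=19: B-B =  0 → A
  i=20: M-C = 10 → K
  i=21: V-U =  1 → B
  i=22: K-N = 23 → X
  i=23: F-E =  1 → B
  i=24: M-E =  8 → I
  i=25: C-T =  9 → J
  i=26: H-B =  6 → G
  i=27: N-N =  0 → A
  i=28: N-D = 10 → K
  i=29: O-N =  1 → B
  i=30: N-Q = 23 → X
  i=31: Y-X =  1 → B
  i=32: Y-Q =  8 → I
  i=33: F-W =  9 → J
  i=34: N-H =  6 → G
  i=35: W-W =  0 → A
  i=36: P-F = 10 → K
  i=37: Q-P =  1 → B
  shifts repeat with period 8: IJGAKBXB

IJGAKBXB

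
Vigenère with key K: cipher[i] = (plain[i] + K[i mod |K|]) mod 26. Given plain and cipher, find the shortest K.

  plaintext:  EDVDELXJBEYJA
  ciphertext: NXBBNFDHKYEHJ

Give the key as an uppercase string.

JUGY

  i= 0: N-E =  9 → J
  i= 1: X-D = 20 → U
  i= 2: B-V =  6 → G
  i= 3: B-D = 24 → Y
  i= 4: N-E =  9 → J
  i= 5: F-L = 20 → U
  i= 6: D-X =  6 → G
  i= 7: H-J = 24 → Y
  i= 8: K-B =  9 → J
  i= 9: Y-E = 20 → U
  i=10: E-Y =  6 → G
  i=11: H-J = 24 → Y
  i=12: J-A =  9 → J
  shifts repeat with period 4: JUGY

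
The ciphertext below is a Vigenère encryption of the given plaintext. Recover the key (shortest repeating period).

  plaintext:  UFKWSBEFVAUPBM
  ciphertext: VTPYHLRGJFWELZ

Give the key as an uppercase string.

BOFCPKN

  i= 0: V-U =  1 → B
  i= 1: T-F = 14 → O
  i= 2: P-K =  5 → F
  i= 3: Y-W =  2 → C
  i= 4: H-S = 15 → P
  i= 5: L-B = 10 → K
  i= 6: R-E = 13 → N
  i= 7: G-F =  1 → B
  i= 8: J-V = 14 → O
  i= 9: F-A =  5 → F
  i=10: W-U =  2 → C
  i=11: E-P = 15 → P
  i=12: L-B = 10 → K
  i=13: Z-M = 13 → N
  shifts repeat with period 7: BOFCPKN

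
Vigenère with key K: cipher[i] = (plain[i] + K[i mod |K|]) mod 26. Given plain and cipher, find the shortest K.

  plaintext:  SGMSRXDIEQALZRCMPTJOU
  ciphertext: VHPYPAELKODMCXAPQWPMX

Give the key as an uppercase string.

DBDGY

  i= 0: V-S =  3 → D
  i= 1: H-G =  1 → B
  i= 2: P-M =  3 → D
  i= 3: Y-S =  6 → G
  i= 4: P-R = 24 → Y
  i= 5: A-X =  3 → D
  i= 6: E-D =  1 → B
  i= 7: L-I =  3 → D
  i= 8: K-E =  6 → G
  i= 9: O-Q = 24 → Y
  i=10: D-A =  3 → D
  i=11: M-L =  1 → B
  i=12: C-Z =  3 → D
  i=13: X-R =  6 → G
  i=14: A-C = 24 → Y
  i=15: P-M =  3 → D
  i=16: Q-P =  1 → B
  i=17: W-T =  3 → D
  i=18: P-J =  6 → G
  i=19: M-O = 24 → Y
  i=20: X-U =  3 → D
  shifts repeat with period 5: DBDGY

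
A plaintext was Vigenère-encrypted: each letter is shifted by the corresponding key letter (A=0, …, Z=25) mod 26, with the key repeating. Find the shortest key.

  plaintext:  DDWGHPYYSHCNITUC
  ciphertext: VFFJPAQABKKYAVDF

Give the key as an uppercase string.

  i= 0: V-D = 18 → S
  i= 1: F-D =  2 → C
  i= 2: F-W =  9 → J
  i= 3: J-G =  3 → D
  i= 4: P-H =  8 → I
  i= 5: A-P = 11 → L
  i= 6: Q-Y = 18 → S
  i= 7: A-Y =  2 → C
  i= 8: B-S =  9 → J
  i= 9: K-H =  3 → D
  i=10: K-C =  8 → I
  i=11: Y-N = 11 → L
  i=12: A-I = 18 → S
  i=13: V-T =  2 → C
  i=14: D-U =  9 → J
  i=15: F-C =  3 → D
  shifts repeat with period 6: SCJDIL

SCJDIL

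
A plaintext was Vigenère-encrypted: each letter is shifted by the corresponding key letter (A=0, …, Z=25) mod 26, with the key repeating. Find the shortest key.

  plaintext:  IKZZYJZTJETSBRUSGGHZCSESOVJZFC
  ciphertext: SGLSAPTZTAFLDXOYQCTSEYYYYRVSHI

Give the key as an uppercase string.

KWMTCGUG

  i= 0: S-I = 10 → K
  i= 1: G-K = 22 → W
  i= 2: L-Z = 12 → M
  i= 3: S-Z = 19 → T
  i= 4: A-Y =  2 → C
  i= 5: P-J =  6 → G
  i= 6: T-Z = 20 → U
  i= 7: Z-T =  6 → G
  i= 8: T-J = 10 → K
  i= 9: A-E = 22 → W
  i=10: F-T = 12 → M
  i=11: L-S = 19 → T
  i=12: D-B =  2 → C
  i=13: X-R =  6 → G
  i=14: O-U = 20 → U
  i=15: Y-S =  6 → G
  i=16: Q-G = 10 → K
  i=17: C-G = 22 → W
  i=18: T-H = 12 → M
  i=19: S-Z = 19 → T
  i=20: E-C =  2 → C
  i=21: Y-S =  6 → G
  i=22: Y-E = 20 → U
  i=23: Y-S =  6 → G
  i=24: Y-O = 10 → K
  i=25: R-V = 22 → W
  i=26: V-J = 12 → M
  i=27: S-Z = 19 → T
  i=28: H-F =  2 → C
  i=29: I-C =  6 → G
  shifts repeat with period 8: KWMTCGUG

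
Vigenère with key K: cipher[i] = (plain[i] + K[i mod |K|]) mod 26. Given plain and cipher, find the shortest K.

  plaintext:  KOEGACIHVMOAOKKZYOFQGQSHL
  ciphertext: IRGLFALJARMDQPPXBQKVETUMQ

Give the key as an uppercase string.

  i= 0: I-K = 24 → Y
  i= 1: R-O =  3 → D
  i= 2: G-E =  2 → C
  i= 3: L-G =  5 → F
  i= 4: F-A =  5 → F
  i= 5: A-C = 24 → Y
  i= 6: L-I =  3 → D
  i= 7: J-H =  2 → C
  i= 8: A-V =  5 → F
  i= 9: R-M =  5 → F
  i=10: M-O = 24 → Y
  i=11: D-A =  3 → D
  i=12: Q-O =  2 → C
  i=13: P-K =  5 → F
  i=14: P-K =  5 → F
  i=15: X-Z = 24 → Y
  i=16: B-Y =  3 → D
  i=17: Q-O =  2 → C
  i=18: K-F =  5 → F
  i=19: V-Q =  5 → F
  i=20: E-G = 24 → Y
  i=21: T-Q =  3 → D
  i=22: U-S =  2 → C
  i=23: M-H =  5 → F
  i=24: Q-L =  5 → F
  shifts repeat with period 5: YDCFF

YDCFF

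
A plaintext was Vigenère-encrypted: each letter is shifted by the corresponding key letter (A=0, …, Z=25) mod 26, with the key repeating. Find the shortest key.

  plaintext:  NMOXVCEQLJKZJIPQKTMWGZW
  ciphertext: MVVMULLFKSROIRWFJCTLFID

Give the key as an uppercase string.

  i= 0: M-N = 25 → Z
  i= 1: V-M =  9 → J
  i= 2: V-O =  7 → H
  i= 3: M-X = 15 → P
  i= 4: U-V = 25 → Z
  i= 5: L-C =  9 → J
  i= 6: L-E =  7 → H
  i= 7: F-Q = 15 → P
  i= 8: K-L = 25 → Z
  i= 9: S-J =  9 → J
  i=10: R-K =  7 → H
  i=11: O-Z = 15 → P
  i=12: I-J = 25 → Z
  i=13: R-I =  9 → J
  i=14: W-P =  7 → H
  i=15: F-Q = 15 → P
  i=16: J-K = 25 → Z
  i=17: C-T =  9 → J
  i=18: T-M =  7 → H
  i=19: L-W = 15 → P
  i=20: F-G = 25 → Z
  i=21: I-Z =  9 → J
  i=22: D-W =  7 → H
  shifts repeat with period 4: ZJHP

ZJHP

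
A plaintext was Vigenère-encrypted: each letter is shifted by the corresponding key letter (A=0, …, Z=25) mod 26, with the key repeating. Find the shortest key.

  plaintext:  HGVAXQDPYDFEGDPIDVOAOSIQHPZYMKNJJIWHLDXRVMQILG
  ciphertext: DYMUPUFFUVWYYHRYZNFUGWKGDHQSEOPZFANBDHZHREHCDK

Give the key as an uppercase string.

WSRUSECQ

  i= 0: D-H = 22 → W
  i= 1: Y-G = 18 → S
  i= 2: M-V = 17 → R
  i= 3: U-A = 20 → U
  i= 4: P-X = 18 → S
  i= 5: U-Q =  4 → E
  i= 6: F-D =  2 → C
  i= 7: F-P = 16 → Q
  i= 8: U-Y = 22 → W
  i= 9: V-D = 18 → S
  i=10: W-F = 17 → R
  i=11: Y-E = 20 → U
  i=12: Y-G = 18 → S
  i=13: H-D =  4 → E
  i=14: R-P =  2 → C
  i=15: Y-I = 16 → Q
  i=16: Z-D = 22 → W
  i=17: N-V = 18 → S
  i=18: F-O = 17 → R
  i=19: U-A = 20 → U
  i=20: G-O = 18 → S
  i=21: W-S =  4 → E
  i=22: K-I =  2 → C
  i=23: G-Q = 16 → Q
  i=24: D-H = 22 → W
  i=25: H-P = 18 → S
  i=26: Q-Z = 17 → R
  i=27: S-Y = 20 → U
  i=28: E-M = 18 → S
  i=29: O-K =  4 → E
  i=30: P-N =  2 → C
  i=31: Z-J = 16 → Q
  i=32: F-J = 22 → W
  i=33: A-I = 18 → S
  i=34: N-W = 17 → R
  i=35: B-H = 20 → U
  i=36: D-L = 18 → S
  i=37: H-D =  4 → E
  i=38: Z-X =  2 → C
  i=39: H-R = 16 → Q
  i=40: R-V = 22 → W
  i=41: E-M = 18 → S
  i=42: H-Q = 17 → R
  i=43: C-I = 20 → U
  i=44: D-L = 18 → S
  i=45: K-G =  4 → E
  shifts repeat with period 8: WSRUSECQ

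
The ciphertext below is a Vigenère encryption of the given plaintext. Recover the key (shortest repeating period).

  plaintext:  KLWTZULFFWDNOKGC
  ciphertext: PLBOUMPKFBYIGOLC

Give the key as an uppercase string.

  i= 0: P-K =  5 → F
  i= 1: L-L =  0 → A
  i= 2: B-W =  5 → F
  i= 3: O-T = 21 → V
  i= 4: U-Z = 21 → V
  i= 5: M-U = 18 → S
  i= 6: P-L =  4 → E
  i= 7: K-F =  5 → F
  i= 8: F-F =  0 → A
  i= 9: B-W =  5 → F
  i=10: Y-D = 21 → V
  i=11: I-N = 21 → V
  i=12: G-O = 18 → S
  i=13: O-K =  4 → E
  i=14: L-G =  5 → F
  i=15: C-C =  0 → A
  shifts repeat with period 7: FAFVVSE

FAFVVSE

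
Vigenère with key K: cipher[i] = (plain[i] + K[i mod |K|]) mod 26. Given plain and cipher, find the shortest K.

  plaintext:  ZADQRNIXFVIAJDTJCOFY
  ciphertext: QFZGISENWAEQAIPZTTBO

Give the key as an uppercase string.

  i= 0: Q-Z = 17 → R
  i= 1: F-A =  5 → F
  i= 2: Z-D = 22 → W
  i= 3: G-Q = 16 → Q
  i= 4: I-R = 17 → R
  i= 5: S-N =  5 → F
  i= 6: E-I = 22 → W
  i= 7: N-X = 16 → Q
  i= 8: W-F = 17 → R
  i= 9: A-V =  5 → F
  i=10: E-I = 22 → W
  i=11: Q-A = 16 → Q
  i=12: A-J = 17 → R
  i=13: I-D =  5 → F
  i=14: P-T = 22 → W
  i=15: Z-J = 16 → Q
  i=16: T-C = 17 → R
  i=17: T-O =  5 → F
  i=18: B-F = 22 → W
  i=19: O-Y = 16 → Q
  shifts repeat with period 4: RFWQ

RFWQ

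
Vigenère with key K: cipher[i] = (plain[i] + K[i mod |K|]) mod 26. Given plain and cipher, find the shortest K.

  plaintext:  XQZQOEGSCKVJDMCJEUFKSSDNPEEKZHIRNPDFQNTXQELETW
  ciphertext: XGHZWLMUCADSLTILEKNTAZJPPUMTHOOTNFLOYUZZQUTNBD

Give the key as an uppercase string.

AQIJIHGC

  i= 0: X-X =  0 → A
  i= 1: G-Q = 16 → Q
  i= 2: H-Z =  8 → I
  i= 3: Z-Q =  9 → J
  i= 4: W-O =  8 → I
  i= 5: L-E =  7 → H
  i= 6: M-G =  6 → G
  i= 7: U-S =  2 → C
  i= 8: C-C =  0 → A
  i= 9: A-K = 16 → Q
  i=10: D-V =  8 → I
  i=11: S-J =  9 → J
  i=12: L-D =  8 → I
  i=13: T-M =  7 → H
  i=14: I-C =  6 → G
  i=15: L-J =  2 → C
  i=16: E-E =  0 → A
  i=17: K-U = 16 → Q
  i=18: N-F =  8 → I
  i=19: T-K =  9 → J
  i=20: A-S =  8 → I
  i=21: Z-S =  7 → H
  i=22: J-D =  6 → G
  i=23: P-N =  2 → C
  i=24: P-P =  0 → A
  i=25: U-E = 16 → Q
  i=26: M-E =  8 → I
  i=27: T-K =  9 → J
  i=28: H-Z =  8 → I
  i=29: O-H =  7 → H
  i=30: O-I =  6 → G
  i=31: T-R =  2 → C
  i=32: N-N =  0 → A
  i=33: F-P = 16 → Q
  i=34: L-D =  8 → I
  i=35: O-F =  9 → J
  i=36: Y-Q =  8 → I
  i=37: U-N =  7 → H
  i=38: Z-T =  6 → G
  i=39: Z-X =  2 → C
  i=40: Q-Q =  0 → A
  i=41: U-E = 16 → Q
  i=42: T-L =  8 → I
  i=43: N-E =  9 → J
  i=44: B-T =  8 → I
  i=45: D-W =  7 → H
  shifts repeat with period 8: AQIJIHGC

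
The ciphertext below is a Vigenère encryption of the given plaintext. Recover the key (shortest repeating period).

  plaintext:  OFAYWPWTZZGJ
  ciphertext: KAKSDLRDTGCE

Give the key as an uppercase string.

  i= 0: K-O = 22 → W
  i= 1: A-F = 21 → V
  i= 2: K-A = 10 → K
  i= 3: S-Y = 20 → U
  i= 4: D-W =  7 → H
  i= 5: L-P = 22 → W
  i= 6: R-W = 21 → V
  i= 7: D-T = 10 → K
  i= 8: T-Z = 20 → U
  i= 9: G-Z =  7 → H
  i=10: C-G = 22 → W
  i=11: E-J = 21 → V
  shifts repeat with period 5: WVKUH

WVKUH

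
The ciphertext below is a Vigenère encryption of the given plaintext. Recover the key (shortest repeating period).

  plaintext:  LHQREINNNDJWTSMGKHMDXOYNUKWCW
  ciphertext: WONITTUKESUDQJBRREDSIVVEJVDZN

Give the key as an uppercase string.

LHXRP

  i= 0: W-L = 11 → L
  i= 1: O-H =  7 → H
  i= 2: N-Q = 23 → X
  i= 3: I-R = 17 → R
  i= 4: T-E = 15 → P
  i= 5: T-I = 11 → L
  i= 6: U-N =  7 → H
  i= 7: K-N = 23 → X
  i= 8: E-N = 17 → R
  i= 9: S-D = 15 → P
  i=10: U-J = 11 → L
  i=11: D-W =  7 → H
  i=12: Q-T = 23 → X
  i=13: J-S = 17 → R
  i=14: B-M = 15 → P
  i=15: R-G = 11 → L
  i=16: R-K =  7 → H
  i=17: E-H = 23 → X
  i=18: D-M = 17 → R
  i=19: S-D = 15 → P
  i=20: I-X = 11 → L
  i=21: V-O =  7 → H
  i=22: V-Y = 23 → X
  i=23: E-N = 17 → R
  i=24: J-U = 15 → P
  i=25: V-K = 11 → L
  i=26: D-W =  7 → H
  i=27: Z-C = 23 → X
  i=28: N-W = 17 → R
  shifts repeat with period 5: LHXRP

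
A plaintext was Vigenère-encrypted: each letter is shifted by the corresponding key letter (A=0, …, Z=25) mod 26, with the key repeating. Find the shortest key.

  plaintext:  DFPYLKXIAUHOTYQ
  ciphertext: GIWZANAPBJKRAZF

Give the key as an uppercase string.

DDHBP

  i= 0: G-D =  3 → D
  i= 1: I-F =  3 → D
  i= 2: W-P =  7 → H
  i= 3: Z-Y =  1 → B
  i= 4: A-L = 15 → P
  i= 5: N-K =  3 → D
  i= 6: A-X =  3 → D
  i= 7: P-I =  7 → H
  i= 8: B-A =  1 → B
  i= 9: J-U = 15 → P
  i=10: K-H =  3 → D
  i=11: R-O =  3 → D
  i=12: A-T =  7 → H
  i=13: Z-Y =  1 → B
  i=14: F-Q = 15 → P
  shifts repeat with period 5: DDHBP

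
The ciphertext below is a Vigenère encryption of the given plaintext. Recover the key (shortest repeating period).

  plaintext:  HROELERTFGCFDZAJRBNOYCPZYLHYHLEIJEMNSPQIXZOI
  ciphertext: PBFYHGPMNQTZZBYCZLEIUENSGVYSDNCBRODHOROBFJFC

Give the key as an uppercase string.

IKRUWCYT

  i= 0: P-H =  8 → I
  i= 1: B-R = 10 → K
  i= 2: F-O = 17 → R
  i= 3: Y-E = 20 → U
  i= 4: H-L = 22 → W
  i= 5: G-E =  2 → C
  i= 6: P-R = 24 → Y
  i= 7: M-T = 19 → T
  i= 8: N-F =  8 → I
  i= 9: Q-G = 10 → K
  i=10: T-C = 17 → R
  i=11: Z-F = 20 → U
  i=12: Z-D = 22 → W
  i=13: B-Z =  2 → C
  i=14: Y-A = 24 → Y
  i=15: C-J = 19 → T
  i=16: Z-R =  8 → I
  i=17: L-B = 10 → K
  i=18: E-N = 17 → R
  i=19: I-O = 20 → U
  i=20: U-Y = 22 → W
  i=21: E-C =  2 → C
  i=22: N-P = 24 → Y
  i=23: S-Z = 19 → T
  i=24: G-Y =  8 → I
  i=25: V-L = 10 → K
  i=26: Y-H = 17 → R
  i=27: S-Y = 20 → U
  i=28: D-H = 22 → W
  i=29: N-L =  2 → C
  i=30: C-E = 24 → Y
  i=31: B-I = 19 → T
  i=32: R-J =  8 → I
  i=33: O-E = 10 → K
  i=34: D-M = 17 → R
  i=35: H-N = 20 → U
  i=36: O-S = 22 → W
  i=37: R-P =  2 → C
  i=38: O-Q = 24 → Y
  i=39: B-I = 19 → T
  i=40: F-X =  8 → I
  i=41: J-Z = 10 → K
  i=42: F-O = 17 → R
  i=43: C-I = 20 → U
  shifts repeat with period 8: IKRUWCYT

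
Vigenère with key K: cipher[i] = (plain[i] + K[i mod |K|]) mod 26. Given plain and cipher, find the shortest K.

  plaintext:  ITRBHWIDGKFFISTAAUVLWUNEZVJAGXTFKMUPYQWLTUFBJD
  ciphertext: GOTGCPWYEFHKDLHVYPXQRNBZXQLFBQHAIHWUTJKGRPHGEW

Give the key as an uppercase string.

YVCFVTOV

  i= 0: G-I = 24 → Y
  i= 1: O-T = 21 → V
  i= 2: T-R =  2 → C
  i= 3: G-B =  5 → F
  i= 4: C-H = 21 → V
  i= 5: P-W = 19 → T
  i= 6: W-I = 14 → O
  i= 7: Y-D = 21 → V
  i= 8: E-G = 24 → Y
  i= 9: F-K = 21 → V
  i=10: H-F =  2 → C
  i=11: K-F =  5 → F
  i=12: D-I = 21 → V
  i=13: L-S = 19 → T
  i=14: H-T = 14 → O
  i=15: V-A = 21 → V
  i=16: Y-A = 24 → Y
  i=17: P-U = 21 → V
  i=18: X-V =  2 → C
  i=19: Q-L =  5 → F
  i=20: R-W = 21 → V
  i=21: N-U = 19 → T
  i=22: B-N = 14 → O
  i=23: Z-E = 21 → V
  i=24: X-Z = 24 → Y
  i=25: Q-V = 21 → V
  i=26: L-J =  2 → C
  i=27: F-A =  5 → F
  i=28: B-G = 21 → V
  i=29: Q-X = 19 → T
  i=30: H-T = 14 → O
  i=31: A-F = 21 → V
  i=32: I-K = 24 → Y
  i=33: H-M = 21 → V
  i=34: W-U =  2 → C
  i=35: U-P =  5 → F
  i=36: T-Y = 21 → V
  i=37: J-Q = 19 → T
  i=38: K-W = 14 → O
  i=39: G-L = 21 → V
  i=40: R-T = 24 → Y
  i=41: P-U = 21 → V
  i=42: H-F =  2 → C
  i=43: G-B =  5 → F
  i=44: E-J = 21 → V
  i=45: W-D = 19 → T
  shifts repeat with period 8: YVCFVTOV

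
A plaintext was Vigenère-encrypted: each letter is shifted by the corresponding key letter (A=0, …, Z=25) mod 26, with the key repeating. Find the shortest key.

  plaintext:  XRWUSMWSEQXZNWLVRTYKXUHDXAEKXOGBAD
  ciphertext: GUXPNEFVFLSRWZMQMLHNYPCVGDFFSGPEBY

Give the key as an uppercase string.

  i= 0: G-X =  9 → J
  i= 1: U-R =  3 → D
  i= 2: X-W =  1 → B
  i= 3: P-U = 21 → V
  i= 4: N-S = 21 → V
  i= 5: E-M = 18 → S
  i= 6: F-W =  9 → J
  i= 7: V-S =  3 → D
  i= 8: F-E =  1 → B
  i= 9: L-Q = 21 → V
  i=10: S-X = 21 → V
  i=11: R-Z = 18 → S
  i=12: W-N =  9 → J
  i=13: Z-W =  3 → D
  i=14: M-L =  1 → B
  i=15: Q-V = 21 → V
  i=16: M-R = 21 → V
  i=17: L-T = 18 → S
  i=18: H-Y =  9 → J
  i=19: N-K =  3 → D
  i=20: Y-X =  1 → B
  i=21: P-U = 21 → V
  i=22: C-H = 21 → V
  i=23: V-D = 18 → S
  i=24: G-X =  9 → J
  i=25: D-A =  3 → D
  i=26: F-E =  1 → B
  i=27: F-K = 21 → V
  i=28: S-X = 21 → V
  i=29: G-O = 18 → S
  i=30: P-G =  9 → J
  i=31: E-B =  3 → D
  i=32: B-A =  1 → B
  i=33: Y-D = 21 → V
  shifts repeat with period 6: JDBVVS

JDBVVS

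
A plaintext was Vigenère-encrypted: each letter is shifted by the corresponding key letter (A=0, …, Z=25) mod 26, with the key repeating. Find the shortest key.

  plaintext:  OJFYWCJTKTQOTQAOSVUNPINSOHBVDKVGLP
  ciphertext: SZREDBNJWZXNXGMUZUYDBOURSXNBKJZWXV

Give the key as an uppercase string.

EQMGHZ

  i= 0: S-O =  4 → E
  i= 1: Z-J = 16 → Q
  i= 2: R-F = 12 → M
  i= 3: E-Y =  6 → G
  i= 4: D-W =  7 → H
  i= 5: B-C = 25 → Z
  i= 6: N-J =  4 → E
  i= 7: J-T = 16 → Q
  i= 8: W-K = 12 → M
  i= 9: Z-T =  6 → G
  i=10: X-Q =  7 → H
  i=11: N-O = 25 → Z
  i=12: X-T =  4 → E
  i=13: G-Q = 16 → Q
  i=14: M-A = 12 → M
  i=15: U-O =  6 → G
  i=16: Z-S =  7 → H
  i=17: U-V = 25 → Z
  i=18: Y-U =  4 → E
  i=19: D-N = 16 → Q
  i=20: B-P = 12 → M
  i=21: O-I =  6 → G
  i=22: U-N =  7 → H
  i=23: R-S = 25 → Z
  i=24: S-O =  4 → E
  i=25: X-H = 16 → Q
  i=26: N-B = 12 → M
  i=27: B-V =  6 → G
  i=28: K-D =  7 → H
  i=29: J-K = 25 → Z
  i=30: Z-V =  4 → E
  i=31: W-G = 16 → Q
  i=32: X-L = 12 → M
  i=33: V-P =  6 → G
  shifts repeat with period 6: EQMGHZ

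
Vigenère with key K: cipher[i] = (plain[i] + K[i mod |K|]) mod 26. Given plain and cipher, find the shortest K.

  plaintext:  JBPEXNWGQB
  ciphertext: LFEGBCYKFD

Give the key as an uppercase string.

CEP

  i= 0: L-J =  2 → C
  i= 1: F-B =  4 → E
  i= 2: E-P = 15 → P
  i= 3: G-E =  2 → C
  i= 4: B-X =  4 → E
  i= 5: C-N = 15 → P
  i= 6: Y-W =  2 → C
  i= 7: K-G =  4 → E
  i= 8: F-Q = 15 → P
  i= 9: D-B =  2 → C
  shifts repeat with period 3: CEP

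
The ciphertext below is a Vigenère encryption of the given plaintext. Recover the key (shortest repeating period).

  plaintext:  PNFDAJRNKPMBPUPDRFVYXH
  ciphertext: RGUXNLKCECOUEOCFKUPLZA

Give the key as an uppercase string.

  i= 0: R-P =  2 → C
  i= 1: G-N = 19 → T
  i= 2: U-F = 15 → P
  i= 3: X-D = 20 → U
  i= 4: N-A = 13 → N
  i= 5: L-J =  2 → C
  i= 6: K-R = 19 → T
  i= 7: C-N = 15 → P
  i= 8: E-K = 20 → U
  i= 9: C-P = 13 → N
  i=10: O-M =  2 → C
  i=11: U-B = 19 → T
  i=12: E-P = 15 → P
  i=13: O-U = 20 → U
  i=14: C-P = 13 → N
  i=15: F-D =  2 → C
  i=16: K-R = 19 → T
  i=17: U-F = 15 → P
  i=18: P-V = 20 → U
  i=19: L-Y = 13 → N
  i=20: Z-X =  2 → C
  i=21: A-H = 19 → T
  shifts repeat with period 5: CTPUN

CTPUN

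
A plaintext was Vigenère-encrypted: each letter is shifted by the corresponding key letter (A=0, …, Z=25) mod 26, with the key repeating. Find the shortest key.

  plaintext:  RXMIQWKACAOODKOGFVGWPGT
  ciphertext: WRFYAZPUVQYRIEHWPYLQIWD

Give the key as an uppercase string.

FUTQKD

  i= 0: W-R =  5 → F
  i= 1: R-X = 20 → U
  i= 2: F-M = 19 → T
  i= 3: Y-I = 16 → Q
  i= 4: A-Q = 10 → K
  i= 5: Z-W =  3 → D
  i= 6: P-K =  5 → F
  i= 7: U-A = 20 → U
  i= 8: V-C = 19 → T
  i= 9: Q-A = 16 → Q
  i=10: Y-O = 10 → K
  i=11: R-O =  3 → D
  i=12: I-D =  5 → F
  i=13: E-K = 20 → U
  i=14: H-O = 19 → T
  i=15: W-G = 16 → Q
  i=16: P-F = 10 → K
  i=17: Y-V =  3 → D
  i=18: L-G =  5 → F
  i=19: Q-W = 20 → U
  i=20: I-P = 19 → T
  i=21: W-G = 16 → Q
  i=22: D-T = 10 → K
  shifts repeat with period 6: FUTQKD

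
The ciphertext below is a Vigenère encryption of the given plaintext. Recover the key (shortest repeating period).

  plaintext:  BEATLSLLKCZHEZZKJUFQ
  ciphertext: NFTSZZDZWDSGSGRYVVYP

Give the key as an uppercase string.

  i= 0: N-B = 12 → M
  i= 1: F-E =  1 → B
  i= 2: T-A = 19 → T
  i= 3: S-T = 25 → Z
  i= 4: Z-L = 14 → O
  i= 5: Z-S =  7 → H
  i= 6: D-L = 18 → S
  i= 7: Z-L = 14 → O
  i= 8: W-K = 12 → M
  i= 9: D-C =  1 → B
  i=10: S-Z = 19 → T
  i=11: G-H = 25 → Z
  i=12: S-E = 14 → O
  i=13: G-Z =  7 → H
  i=14: R-Z = 18 → S
  i=15: Y-K = 14 → O
  i=16: V-J = 12 → M
  i=17: V-U =  1 → B
  i=18: Y-F = 19 → T
  i=19: P-Q = 25 → Z
  shifts repeat with period 8: MBTZOHSO

MBTZOHSO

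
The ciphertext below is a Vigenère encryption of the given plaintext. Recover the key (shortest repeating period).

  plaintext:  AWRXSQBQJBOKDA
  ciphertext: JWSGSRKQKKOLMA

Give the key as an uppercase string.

  i= 0: J-A =  9 → J
  i= 1: W-W =  0 → A
  i= 2: S-R =  1 → B
  i= 3: G-X =  9 → J
  i= 4: S-S =  0 → A
  i= 5: R-Q =  1 → B
  i= 6: K-B =  9 → J
  i= 7: Q-Q =  0 → A
  i= 8: K-J =  1 → B
  i= 9: K-B =  9 → J
  i=10: O-O =  0 → A
  i=11: L-K =  1 → B
  i=12: M-D =  9 → J
  i=13: A-A =  0 → A
  shifts repeat with period 3: JAB

JAB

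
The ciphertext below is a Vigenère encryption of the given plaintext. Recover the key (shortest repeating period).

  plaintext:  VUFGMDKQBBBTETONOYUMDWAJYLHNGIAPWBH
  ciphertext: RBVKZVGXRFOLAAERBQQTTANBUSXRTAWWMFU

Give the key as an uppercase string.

  i= 0: R-V = 22 → W
  i= 1: B-U =  7 → H
  i= 2: V-F = 16 → Q
  i= 3: K-G =  4 → E
  i= 4: Z-M = 13 → N
  i= 5: V-D = 18 → S
  i= 6: G-K = 22 → W
  i= 7: X-Q =  7 → H
  i= 8: R-B = 16 → Q
  i= 9: F-B =  4 → E
  i=10: O-B = 13 → N
  i=11: L-T = 18 → S
  i=12: A-E = 22 → W
  i=13: A-T =  7 → H
  i=14: E-O = 16 → Q
  i=15: R-N =  4 → E
  i=16: B-O = 13 → N
  i=17: Q-Y = 18 → S
  i=18: Q-U = 22 → W
  i=19: T-M =  7 → H
  i=20: T-D = 16 → Q
  i=21: A-W =  4 → E
  i=22: N-A = 13 → N
  i=23: B-J = 18 → S
  i=24: U-Y = 22 → W
  i=25: S-L =  7 → H
  i=26: X-H = 16 → Q
  i=27: R-N =  4 → E
  i=28: T-G = 13 → N
  i=29: A-I = 18 → S
  i=30: W-A = 22 → W
  i=31: W-P =  7 → H
  i=32: M-W = 16 → Q
  i=33: F-B =  4 → E
  i=34: U-H = 13 → N
  shifts repeat with period 6: WHQENS

WHQENS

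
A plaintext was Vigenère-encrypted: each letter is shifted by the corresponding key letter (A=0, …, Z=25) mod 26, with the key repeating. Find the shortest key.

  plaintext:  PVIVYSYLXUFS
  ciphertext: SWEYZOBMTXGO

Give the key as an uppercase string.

DBW

  i= 0: S-P =  3 → D
  i= 1: W-V =  1 → B
  i= 2: E-I = 22 → W
  i= 3: Y-V =  3 → D
  i= 4: Z-Y =  1 → B
  i= 5: O-S = 22 → W
  i= 6: B-Y =  3 → D
  i= 7: M-L =  1 → B
  i= 8: T-X = 22 → W
  i= 9: X-U =  3 → D
  i=10: G-F =  1 → B
  i=11: O-S = 22 → W
  shifts repeat with period 3: DBW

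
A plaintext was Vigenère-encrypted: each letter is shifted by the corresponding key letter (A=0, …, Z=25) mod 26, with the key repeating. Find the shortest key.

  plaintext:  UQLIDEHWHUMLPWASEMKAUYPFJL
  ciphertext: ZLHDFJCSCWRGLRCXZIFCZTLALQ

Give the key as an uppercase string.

FVWVC

  i= 0: Z-U =  5 → F
  i= 1: L-Q = 21 → V
  i= 2: H-L = 22 → W
  i= 3: D-I = 21 → V
  i= 4: F-D =  2 → C
  i= 5: J-E =  5 → F
  i= 6: C-H = 21 → V
  i= 7: S-W = 22 → W
  i= 8: C-H = 21 → V
  i= 9: W-U =  2 → C
  i=10: R-M =  5 → F
  i=11: G-L = 21 → V
  i=12: L-P = 22 → W
  i=13: R-W = 21 → V
  i=14: C-A =  2 → C
  i=15: X-S =  5 → F
  i=16: Z-E = 21 → V
  i=17: I-M = 22 → W
  i=18: F-K = 21 → V
  i=19: C-A =  2 → C
  i=20: Z-U =  5 → F
  i=21: T-Y = 21 → V
  i=22: L-P = 22 → W
  i=23: A-F = 21 → V
  i=24: L-J =  2 → C
  i=25: Q-L =  5 → F
  shifts repeat with period 5: FVWVC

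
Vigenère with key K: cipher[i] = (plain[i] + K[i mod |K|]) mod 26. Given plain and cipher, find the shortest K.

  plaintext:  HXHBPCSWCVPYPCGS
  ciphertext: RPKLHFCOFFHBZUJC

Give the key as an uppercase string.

  i= 0: R-H = 10 → K
  i= 1: P-X = 18 → S
  i= 2: K-H =  3 → D
  i= 3: L-B = 10 → K
  i= 4: H-P = 18 → S
  i= 5: F-C =  3 → D
  i= 6: C-S = 10 → K
  i= 7: O-W = 18 → S
  i= 8: F-C =  3 → D
  i= 9: F-V = 10 → K
  i=10: H-P = 18 → S
  i=11: B-Y =  3 → D
  i=12: Z-P = 10 → K
  i=13: U-C = 18 → S
  i=14: J-G =  3 → D
  i=15: C-S = 10 → K
  shifts repeat with period 3: KSD

KSD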